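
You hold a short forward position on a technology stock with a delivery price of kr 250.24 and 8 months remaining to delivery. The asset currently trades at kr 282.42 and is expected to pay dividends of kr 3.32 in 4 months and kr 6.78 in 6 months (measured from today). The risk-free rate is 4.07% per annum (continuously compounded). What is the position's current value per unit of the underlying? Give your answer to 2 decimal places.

PV(remaining dividends) I = 3.32·e^(−0.0407·4/12) + 6.78·e^(−0.0407·6/12) = 9.9187
Current forward F = (S − I)·e^(rT) = (282.42 − 9.9187)·e^(0.0407·8/12) = 272.5013 × 1.027505 = 279.9964
Value (long) = (F − K)·e^(−rT) = (279.9964 − 250.24) × 0.973231 = 28.9599
Short position value = −(long value) = -kr 28.96

-kr 28.96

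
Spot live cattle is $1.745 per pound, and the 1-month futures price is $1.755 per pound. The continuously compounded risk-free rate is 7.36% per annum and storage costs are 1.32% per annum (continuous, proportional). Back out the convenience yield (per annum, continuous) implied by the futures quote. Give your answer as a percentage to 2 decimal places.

F = S·e^((r+u−y)T) ⇒ (r+u−y) = ln(F/S)/T
ln(1.755/1.745) = 0.005714; /T ⇒ 0.068568
y = r + u − ln(F/S)/T = 0.0736 + 0.0132 − 0.068568 = 0.018232
y = 1.82%

1.82%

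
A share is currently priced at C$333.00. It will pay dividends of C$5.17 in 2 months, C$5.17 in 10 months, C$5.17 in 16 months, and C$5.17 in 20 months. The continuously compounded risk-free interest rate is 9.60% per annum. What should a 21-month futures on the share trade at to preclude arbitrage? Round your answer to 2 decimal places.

C$371.66

PV(dividends) I = 5.17·e^(−0.0960·2/12) + 5.17·e^(−0.0960·10/12) + 5.17·e^(−0.0960·16/12) + 5.17·e^(−0.0960·20/12)
I = 5.0879 + 4.7725 + 4.5488 + 4.4056 = 18.8148
F = (S − I)·e^(rT) = (333.00 − 18.8148) · e^(0.0960·21/12)
= 314.1852 · e^0.168000 = 314.1852 × 1.182937 = C$371.66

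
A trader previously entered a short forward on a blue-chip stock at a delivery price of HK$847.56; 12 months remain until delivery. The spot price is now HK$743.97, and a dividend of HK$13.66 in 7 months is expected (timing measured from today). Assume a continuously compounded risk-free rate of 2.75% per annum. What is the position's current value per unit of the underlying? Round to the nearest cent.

HK$94.04

PV(remaining dividends) I = 13.66·e^(−0.0275·7/12) = 13.4426
Current forward F = (S − I)·e^(rT) = (743.97 − 13.4426)·e^(0.0275·12/12) = 730.5274 × 1.027882 = 750.8960
Value (long) = (F − K)·e^(−rT) = (750.8960 − 847.56) × 0.972875 = -94.0420
Short position value = −(long value) = HK$94.04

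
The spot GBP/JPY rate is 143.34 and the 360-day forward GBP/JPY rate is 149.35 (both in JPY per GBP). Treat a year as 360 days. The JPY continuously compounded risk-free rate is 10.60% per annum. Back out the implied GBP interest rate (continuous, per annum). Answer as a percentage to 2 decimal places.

6.49%

F = S·e^((r_JPY − r_GBP)T) ⇒ r_GBP = r_JPY − ln(F/S)/T
ln(149.35/143.34) = 0.041073; /(360/360) = 0.041073
r_GBP = 0.1060 − 0.041073 = 0.064927
r_GBP = 6.49%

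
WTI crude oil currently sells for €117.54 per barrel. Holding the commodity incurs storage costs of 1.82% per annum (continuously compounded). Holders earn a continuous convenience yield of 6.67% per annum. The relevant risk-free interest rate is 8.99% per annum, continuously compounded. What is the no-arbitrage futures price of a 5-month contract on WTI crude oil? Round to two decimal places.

Net carry = r + u − y = 0.0899 + 0.0182 − 0.0667 = 0.0414
F = S·e^((r+u−y)T) = 117.54 · e^(0.0414 × 5/12) = 117.54 · e^0.017250
= 117.54 × 1.017400 = €119.59 per barrel

€119.59 per barrel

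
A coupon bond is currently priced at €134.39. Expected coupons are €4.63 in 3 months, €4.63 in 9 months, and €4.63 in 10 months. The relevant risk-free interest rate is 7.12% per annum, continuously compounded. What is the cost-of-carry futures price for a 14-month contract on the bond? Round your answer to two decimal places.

€131.58

PV(coupons) I = 4.63·e^(−0.0712·3/12) + 4.63·e^(−0.0712·9/12) + 4.63·e^(−0.0712·10/12)
I = 4.5483 + 4.3892 + 4.3633 = 13.3008
F = (S − I)·e^(rT) = (134.39 − 13.3008) · e^(0.0712·14/12)
= 121.0892 · e^0.083067 = 121.0892 × 1.086615 = €131.58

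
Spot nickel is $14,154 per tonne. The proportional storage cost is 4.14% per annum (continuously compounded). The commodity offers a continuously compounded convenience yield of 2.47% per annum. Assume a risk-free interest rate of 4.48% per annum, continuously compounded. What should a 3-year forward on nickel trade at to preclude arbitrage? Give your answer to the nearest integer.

$17,022 per tonne

Net carry = r + u − y = 0.0448 + 0.0414 − 0.0247 = 0.0615
F = S·e^((r+u−y)T) = 14154 · e^(0.0615 × 3) = 14154 · e^0.184500
= 14154 × 1.202617 = $17,022 per tonne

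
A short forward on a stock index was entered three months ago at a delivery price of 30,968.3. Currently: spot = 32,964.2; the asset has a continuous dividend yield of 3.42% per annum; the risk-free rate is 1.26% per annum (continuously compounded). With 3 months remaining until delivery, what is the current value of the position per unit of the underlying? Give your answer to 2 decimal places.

Current fair forward for the remaining 3 months: F = S·e^((r − q)·T), (r − q) = 0.0126 − 0.0342 = -0.0216
F = 32964.2 · e^(-0.0216 × 3/12) = 32964.2 × 0.99461455 = 32786.6729
Value of long forward = (F − K)·e^(−rT) = (32786.6729 − 30968.3) · e^(−0.0126·3/12)
= 1818.3729 × 0.99685496 = 1812.65
Short position value = −(long value) = -1812.65

-1812.65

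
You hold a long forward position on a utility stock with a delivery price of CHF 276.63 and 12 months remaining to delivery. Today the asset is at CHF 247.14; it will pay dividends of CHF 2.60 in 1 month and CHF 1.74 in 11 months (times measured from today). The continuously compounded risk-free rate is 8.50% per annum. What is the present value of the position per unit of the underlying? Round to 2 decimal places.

-CHF 11.14

PV(remaining dividends) I = 2.60·e^(−0.0850·1/12) + 1.74·e^(−0.0850·11/12) = 4.1912
Current forward F = (S − I)·e^(rT) = (247.14 − 4.1912)·e^(0.0850·12/12) = 242.9488 × 1.088717 = 264.5025
Value (long) = (F − K)·e^(−rT) = (264.5025 − 276.63) × 0.918512 = -11.1393
Value = -CHF 11.14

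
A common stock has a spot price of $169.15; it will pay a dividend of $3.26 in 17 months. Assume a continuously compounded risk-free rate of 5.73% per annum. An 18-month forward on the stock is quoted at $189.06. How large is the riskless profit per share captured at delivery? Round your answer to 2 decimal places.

$8.00 per share

PV(dividends) I = 3.26·e^(−0.0573·17/12) = 3.0058
Fair forward F* = (S − I)·e^(rT) = (169.15 − 3.0058)·e^0.085950 = 166.1442 × 1.089752 = 181.0560
Market $189.06 > fair 181.0560: forward overpriced → cash-and-carry (borrow at r, buy the stock and collect the dividends, short the forward).
Profit at T = |F_mkt − F*| = |189.06 − 181.0560| = $8.00 per share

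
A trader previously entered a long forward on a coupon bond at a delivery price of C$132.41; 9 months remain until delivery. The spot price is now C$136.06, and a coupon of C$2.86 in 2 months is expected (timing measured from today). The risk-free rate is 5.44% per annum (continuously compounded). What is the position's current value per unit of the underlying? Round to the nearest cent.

PV(remaining coupons) I = 2.86·e^(−0.0544·2/12) = 2.8342
Current forward F = (S − I)·e^(rT) = (136.06 − 2.8342)·e^(0.0544·9/12) = 133.2258 × 1.041644 = 138.7739
Value (long) = (F − K)·e^(−rT) = (138.7739 − 132.41) × 0.960021 = 6.1095
Value = C$6.11

C$6.11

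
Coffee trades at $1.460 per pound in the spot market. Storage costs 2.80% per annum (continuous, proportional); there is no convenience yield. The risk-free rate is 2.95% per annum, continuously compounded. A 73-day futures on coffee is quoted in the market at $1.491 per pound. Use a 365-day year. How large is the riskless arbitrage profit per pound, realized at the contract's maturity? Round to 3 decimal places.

Fair futures: F* = S·e^(carry·T), with carry = (r + u) = 0.0295 + 0.0280 = 0.0575
F* = 1.460 · e^(0.0575 × 73/365) = 1.460 · e^0.011500 = 1.460 × 1.011566 = $1.4769
Market $1.491 > fair $1.4769: forward overpriced → cash-and-carry (buy spot, short the forward).
At maturity, profit = |F_mkt − F*| = |1.491 − 1.4769| = $0.014 per pound

$0.014 per pound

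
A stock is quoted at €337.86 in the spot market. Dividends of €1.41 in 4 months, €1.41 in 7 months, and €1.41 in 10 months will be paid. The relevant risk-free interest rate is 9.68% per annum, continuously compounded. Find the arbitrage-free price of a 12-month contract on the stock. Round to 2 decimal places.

€367.80

PV(dividends) I = 1.41·e^(−0.0968·4/12) + 1.41·e^(−0.0968·7/12) + 1.41·e^(−0.0968·10/12)
I = 1.3652 + 1.3326 + 1.3007 = 3.9985
F = (S − I)·e^(rT) = (337.86 − 3.9985) · e^(0.0968·12/12)
= 333.8615 · e^0.096800 = 333.8615 × 1.101640 = €367.80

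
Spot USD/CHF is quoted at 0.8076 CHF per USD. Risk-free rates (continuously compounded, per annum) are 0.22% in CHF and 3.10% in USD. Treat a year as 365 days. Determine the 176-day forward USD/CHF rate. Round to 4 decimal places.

F = S·e^((r_CHF − r_USD)T) = 0.8076 · e^((0.0022 − 0.0310) × 176/365)
= 0.8076 · e^-0.013887 = 0.8076 × 0.986209
F = 0.7965 CHF per USD

0.7965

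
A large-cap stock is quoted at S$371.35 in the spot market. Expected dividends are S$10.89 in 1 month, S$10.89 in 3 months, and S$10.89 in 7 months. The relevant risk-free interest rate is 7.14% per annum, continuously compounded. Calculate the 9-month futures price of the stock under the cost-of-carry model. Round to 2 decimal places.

S$358.05

PV(dividends) I = 10.89·e^(−0.0714·1/12) + 10.89·e^(−0.0714·3/12) + 10.89·e^(−0.0714·7/12)
I = 10.8254 + 10.6973 + 10.4457 = 31.9684
F = (S − I)·e^(rT) = (371.35 − 31.9684) · e^(0.0714·9/12)
= 339.3816 · e^0.053550 = 339.3816 × 1.055010 = S$358.05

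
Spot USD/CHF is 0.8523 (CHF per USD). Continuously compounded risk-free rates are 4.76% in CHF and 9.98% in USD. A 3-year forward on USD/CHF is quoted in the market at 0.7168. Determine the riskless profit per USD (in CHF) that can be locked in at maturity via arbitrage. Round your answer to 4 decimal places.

0.0120 per USD (in CHF)

Fair forward: F* = S·e^(carry·T), with carry = (r_CHF − r_USD) = 0.0476 − 0.0998 = -0.0522
F* = 0.8523 · e^(-0.0522 × 3) = 0.8523 · e^-0.156600 = 0.8523 × 0.855046 = 0.7288
Market 0.7168 < fair 0.7288: forward underpriced → reverse cash-and-carry (short spot, go long the forward).
At maturity, profit = |F_mkt − F*| = |0.7168 − 0.7288| = 0.0120 per USD (in CHF)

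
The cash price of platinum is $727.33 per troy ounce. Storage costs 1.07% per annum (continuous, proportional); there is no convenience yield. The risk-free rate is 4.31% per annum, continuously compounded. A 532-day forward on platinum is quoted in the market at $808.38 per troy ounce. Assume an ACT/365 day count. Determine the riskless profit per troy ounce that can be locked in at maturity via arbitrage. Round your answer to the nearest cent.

$21.72 per troy ounce

Fair forward: F* = S·e^(carry·T), with carry = (r + u) = 0.0431 + 0.0107 = 0.0538
F* = 727.33 · e^(0.0538 × 532/365) = 727.33 · e^0.078415 = 727.33 × 1.081571 = $786.6590
Market $808.38 > fair $786.6590: forward overpriced → cash-and-carry (buy spot, short the forward).
At maturity, profit = |F_mkt − F*| = |808.38 − 786.6590| = $21.72 per troy ounce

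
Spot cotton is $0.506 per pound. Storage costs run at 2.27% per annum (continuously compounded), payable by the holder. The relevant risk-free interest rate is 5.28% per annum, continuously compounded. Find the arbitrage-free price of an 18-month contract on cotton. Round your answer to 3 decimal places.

Net carry = r + u − y = 0.0528 + 0.0227 − 0.0000 = 0.0755
F = S·e^((r+u−y)T) = 0.506 · e^(0.0755 × 18/12) = 0.506 · e^0.113250
= 0.506 × 1.119912 = $0.567 per pound

$0.567 per pound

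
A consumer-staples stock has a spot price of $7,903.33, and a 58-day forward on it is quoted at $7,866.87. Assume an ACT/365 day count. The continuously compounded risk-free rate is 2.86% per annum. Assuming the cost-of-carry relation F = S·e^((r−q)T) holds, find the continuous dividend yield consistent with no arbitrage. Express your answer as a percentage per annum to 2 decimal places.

5.77%

From F = S·e^((r−q)T): (r − q) = ln(F/S)/T
ln(7866.87/7903.33) = ln(0.995387) = -0.004624
(r − q) = -0.004624 / (58/365) = -0.029099
q = r − ln(F/S)/T = 0.0286 + 0.029099 = 0.057699
q = 5.77%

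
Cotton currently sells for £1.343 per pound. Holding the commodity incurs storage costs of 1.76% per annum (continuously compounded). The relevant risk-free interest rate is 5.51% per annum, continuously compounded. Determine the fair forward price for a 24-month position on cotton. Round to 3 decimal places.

Net carry = r + u − y = 0.0551 + 0.0176 − 0.0000 = 0.0727
F = S·e^((r+u−y)T) = 1.343 · e^(0.0727 × 24/12) = 1.343 · e^0.145400
= 1.343 × 1.156502 = £1.553 per pound

£1.553 per pound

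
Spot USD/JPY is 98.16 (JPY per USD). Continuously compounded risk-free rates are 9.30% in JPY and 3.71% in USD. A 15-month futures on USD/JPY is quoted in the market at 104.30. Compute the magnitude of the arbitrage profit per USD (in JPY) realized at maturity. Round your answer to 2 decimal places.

0.96 per USD (in JPY)

Fair futures: F* = S·e^(carry·T), with carry = (r_JPY − r_USD) = 0.0930 − 0.0371 = 0.0559
F* = 98.16 · e^(0.0559 × 15/12) = 98.16 · e^0.069875 = 98.16 × 1.072374 = 105.2642
Market 104.30 < fair 105.2642: forward underpriced → reverse cash-and-carry (short spot, go long the forward).
At maturity, profit = |F_mkt − F*| = |104.30 − 105.2642| = 0.96 per USD (in JPY)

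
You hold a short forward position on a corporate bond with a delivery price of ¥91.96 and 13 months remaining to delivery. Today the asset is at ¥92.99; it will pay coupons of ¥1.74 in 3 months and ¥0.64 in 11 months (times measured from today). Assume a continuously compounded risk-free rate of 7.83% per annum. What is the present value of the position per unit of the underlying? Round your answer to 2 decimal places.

-¥6.21

PV(remaining coupons) I = 1.74·e^(−0.0783·3/12) + 0.64·e^(−0.0783·11/12) = 2.3019
Current forward F = (S − I)·e^(rT) = (92.99 − 2.3019)·e^(0.0783·13/12) = 90.6881 × 1.088527 = 98.7164
Value (long) = (F − K)·e^(−rT) = (98.7164 − 91.96) × 0.918673 = 6.2069
Short position value = −(long value) = -¥6.21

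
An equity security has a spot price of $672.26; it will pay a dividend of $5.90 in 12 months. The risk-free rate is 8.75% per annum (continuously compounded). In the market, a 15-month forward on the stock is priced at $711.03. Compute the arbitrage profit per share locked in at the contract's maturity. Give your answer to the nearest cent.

$32.90 per share

PV(dividends) I = 5.90·e^(−0.0875·12/12) = 5.4057
Fair forward F* = (S − I)·e^(rT) = (672.26 − 5.4057)·e^0.109375 = 666.8543 × 1.115581 = 743.9300
Market $711.03 < fair 743.9300: forward underpriced → reverse cash-and-carry (short the stock, invest proceeds at r, pay the dividends, go long the forward).
Profit at T = |F_mkt − F*| = |711.03 − 743.9300| = $32.90 per share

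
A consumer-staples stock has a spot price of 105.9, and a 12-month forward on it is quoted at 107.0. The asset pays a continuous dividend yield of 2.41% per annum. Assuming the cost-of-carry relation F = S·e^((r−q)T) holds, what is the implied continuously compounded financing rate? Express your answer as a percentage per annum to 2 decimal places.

From F = S·e^((r−q)T): (r − q) = ln(F/S)/T
ln(107.0/105.9) = ln(1.010387) = 0.010333
(r − q) = 0.010333 / (12/12) = 0.010333
r = ln(F/S)/T + q = 0.010333 + 0.0241 = 0.034433
r = 3.44%

3.44%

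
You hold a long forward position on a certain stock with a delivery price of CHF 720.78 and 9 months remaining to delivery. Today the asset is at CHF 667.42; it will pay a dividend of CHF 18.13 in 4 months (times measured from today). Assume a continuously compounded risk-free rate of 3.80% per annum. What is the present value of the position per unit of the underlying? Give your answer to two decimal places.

-CHF 51.01

PV(remaining dividends) I = 18.13·e^(−0.0380·4/12) = 17.9018
Current forward F = (S − I)·e^(rT) = (667.42 − 17.9018)·e^(0.0380·9/12) = 649.5182 × 1.028910 = 668.2958
Value (long) = (F − K)·e^(−rT) = (668.2958 − 720.78) × 0.971902 = -51.0095
Value = -CHF 51.01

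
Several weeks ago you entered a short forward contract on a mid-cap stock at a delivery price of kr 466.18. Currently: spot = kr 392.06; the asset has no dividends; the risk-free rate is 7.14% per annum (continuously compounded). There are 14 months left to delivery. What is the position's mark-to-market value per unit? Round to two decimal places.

Current fair forward for the remaining 14 months: F = S·e^(r·T), r = 0.0714
F = 392.06 · e^(0.0714 × 14/12) = 392.06 × 1.086868 = 426.1175
Value of long forward = (F − K)·e^(−rT) = (426.1175 − 466.18) · e^(−0.0714·14/12)
= -40.0625 × 0.920075 = -36.86
Short position value = −(long value) = kr 36.86

kr 36.86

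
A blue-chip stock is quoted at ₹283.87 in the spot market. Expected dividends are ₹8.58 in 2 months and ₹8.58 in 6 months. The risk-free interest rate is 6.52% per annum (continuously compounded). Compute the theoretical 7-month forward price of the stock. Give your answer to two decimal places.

₹277.43

PV(dividends) I = 8.58·e^(−0.0652·2/12) + 8.58·e^(−0.0652·6/12)
I = 8.4873 + 8.3048 = 16.7921
F = (S − I)·e^(rT) = (283.87 − 16.7921) · e^(0.0652·7/12)
= 267.0779 · e^0.038033 = 267.0779 × 1.038766 = ₹277.43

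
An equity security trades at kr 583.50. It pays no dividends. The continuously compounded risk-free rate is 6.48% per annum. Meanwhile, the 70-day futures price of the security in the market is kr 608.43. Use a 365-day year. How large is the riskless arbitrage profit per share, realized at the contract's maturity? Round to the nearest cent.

kr 17.63 per share

Fair futures: F* = S·e^(carry·T), with carry = r = 0.0648
F* = 583.50 · e^(0.0648 × 70/365) = 583.50 · e^0.012427 = 583.50 × 1.012505 = kr 590.7967
Market kr 608.43 > fair kr 590.7967: forward overpriced → cash-and-carry (buy spot, short the forward).
At maturity, profit = |F_mkt − F*| = |608.43 − 590.7967| = kr 17.63 per share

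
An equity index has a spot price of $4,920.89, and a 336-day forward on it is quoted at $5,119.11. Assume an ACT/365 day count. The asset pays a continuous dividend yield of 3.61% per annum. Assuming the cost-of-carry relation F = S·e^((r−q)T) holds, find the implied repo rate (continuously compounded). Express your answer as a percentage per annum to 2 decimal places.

7.90%

From F = S·e^((r−q)T): (r − q) = ln(F/S)/T
ln(5119.11/4920.89) = ln(1.040281) = 0.039491
(r − q) = 0.039491 / (336/365) = 0.042899
r = ln(F/S)/T + q = 0.042899 + 0.0361 = 0.078999
r = 7.90%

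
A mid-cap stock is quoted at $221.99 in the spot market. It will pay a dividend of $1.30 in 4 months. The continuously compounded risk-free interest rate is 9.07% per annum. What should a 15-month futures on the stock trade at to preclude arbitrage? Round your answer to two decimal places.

$247.23

PV(dividends) I = 1.30·e^(−0.0907·4/12)
I = 1.2613
F = (S − I)·e^(rT) = (221.99 − 1.2613) · e^(0.0907·15/12)
= 220.7287 · e^0.113375 = 220.7287 × 1.120052 = $247.23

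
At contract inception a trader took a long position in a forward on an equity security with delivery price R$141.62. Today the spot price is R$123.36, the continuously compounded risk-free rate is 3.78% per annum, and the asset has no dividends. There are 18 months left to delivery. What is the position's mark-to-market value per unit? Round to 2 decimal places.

Current fair forward for the remaining 18 months: F = S·e^(r·T), r = 0.0378
F = 123.36 · e^(0.0378 × 18/12) = 123.36 × 1.058338 = 130.5566
Value of long forward = (F − K)·e^(−rT) = (130.5566 − 141.62) · e^(−0.0378·18/12)
= -11.0634 × 0.944877 = -10.45

-R$10.45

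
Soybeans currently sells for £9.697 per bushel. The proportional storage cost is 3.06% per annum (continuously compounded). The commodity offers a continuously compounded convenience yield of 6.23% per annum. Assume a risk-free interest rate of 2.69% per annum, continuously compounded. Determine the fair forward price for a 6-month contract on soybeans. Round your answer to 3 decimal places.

£9.674 per bushel

Net carry = r + u − y = 0.0269 + 0.0306 − 0.0623 = -0.0048
F = S·e^((r+u−y)T) = 9.697 · e^(-0.0048 × 6/12) = 9.697 · e^-0.002400
= 9.697 × 0.997603 = £9.674 per bushel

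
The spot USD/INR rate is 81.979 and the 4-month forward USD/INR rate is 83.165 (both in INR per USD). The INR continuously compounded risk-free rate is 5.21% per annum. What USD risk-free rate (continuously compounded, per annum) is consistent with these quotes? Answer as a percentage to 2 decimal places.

F = S·e^((r_INR − r_USD)T) ⇒ r_USD = r_INR − ln(F/S)/T
ln(83.165/81.979) = 0.014363; /(4/12) = 0.043089
r_USD = 0.0521 − 0.043089 = 0.009011
r_USD = 0.90%

0.90%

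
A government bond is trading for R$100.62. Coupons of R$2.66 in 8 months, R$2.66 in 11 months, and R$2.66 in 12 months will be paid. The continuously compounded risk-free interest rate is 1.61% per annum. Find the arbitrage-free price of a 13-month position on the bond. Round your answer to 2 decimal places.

PV(coupons) I = 2.66·e^(−0.0161·8/12) + 2.66·e^(−0.0161·11/12) + 2.66·e^(−0.0161·12/12)
I = 2.6316 + 2.6210 + 2.6175 = 7.8701
F = (S − I)·e^(rT) = (100.62 − 7.8701) · e^(0.0161·13/12)
= 92.7499 · e^0.017442 = 92.7499 × 1.017595 = R$94.38

R$94.38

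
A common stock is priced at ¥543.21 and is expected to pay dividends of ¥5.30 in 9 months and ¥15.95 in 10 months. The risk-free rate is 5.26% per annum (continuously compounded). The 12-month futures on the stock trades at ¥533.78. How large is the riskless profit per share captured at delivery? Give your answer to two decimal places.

PV(dividends) I = 5.30·e^(−0.0526·9/12) + 15.95·e^(−0.0526·10/12) = 20.3609
Fair futures F* = (S − I)·e^(rT) = (543.21 − 20.3609)·e^0.052600 = 522.8491 × 1.054008 = 551.0871
Market ¥533.78 < fair 551.0871: forward underpriced → reverse cash-and-carry (short the stock, invest proceeds at r, pay the dividends, go long the forward).
Profit at T = |F_mkt − F*| = |533.78 − 551.0871| = ¥17.31 per share

¥17.31 per share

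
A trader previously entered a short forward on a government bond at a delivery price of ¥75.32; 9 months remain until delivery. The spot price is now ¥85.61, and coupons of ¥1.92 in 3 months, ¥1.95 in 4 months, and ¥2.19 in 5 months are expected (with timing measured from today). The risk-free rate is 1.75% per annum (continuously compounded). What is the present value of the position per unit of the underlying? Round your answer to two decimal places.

PV(remaining coupons) I = 1.92·e^(−0.0175·3/12) + 1.95·e^(−0.0175·4/12) + 2.19·e^(−0.0175·5/12) = 6.0244
Current forward F = (S − I)·e^(rT) = (85.61 − 6.0244)·e^(0.0175·9/12) = 79.5856 × 1.013212 = 80.6371
Value (long) = (F − K)·e^(−rT) = (80.6371 − 75.32) × 0.986961 = 5.2478
Short position value = −(long value) = -¥5.25

-¥5.25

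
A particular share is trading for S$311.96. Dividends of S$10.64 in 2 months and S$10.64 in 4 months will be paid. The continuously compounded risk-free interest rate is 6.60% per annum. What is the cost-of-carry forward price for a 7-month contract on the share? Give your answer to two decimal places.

PV(dividends) I = 10.64·e^(−0.0660·2/12) + 10.64·e^(−0.0660·4/12)
I = 10.5236 + 10.4085 = 20.9321
F = (S − I)·e^(rT) = (311.96 − 20.9321) · e^(0.0660·7/12)
= 291.0279 · e^0.038500 = 291.0279 × 1.039251 = S$302.45

S$302.45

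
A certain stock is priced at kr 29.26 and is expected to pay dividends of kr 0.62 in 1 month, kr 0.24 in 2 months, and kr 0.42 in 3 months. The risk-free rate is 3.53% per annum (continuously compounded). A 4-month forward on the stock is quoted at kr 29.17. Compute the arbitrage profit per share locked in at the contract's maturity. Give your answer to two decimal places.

kr 0.85 per share

PV(dividends) I = 0.62·e^(−0.0353·1/12) + 0.24·e^(−0.0353·2/12) + 0.42·e^(−0.0353·3/12) = 1.2731
Fair forward F* = (S − I)·e^(rT) = (29.26 − 1.2731)·e^0.011767 = 27.9869 × 1.011837 = 28.3182
Market kr 29.17 > fair 28.3182: forward overpriced → cash-and-carry (borrow at r, buy the stock and collect the dividends, short the forward).
Profit at T = |F_mkt − F*| = |29.17 − 28.3182| = kr 0.85 per share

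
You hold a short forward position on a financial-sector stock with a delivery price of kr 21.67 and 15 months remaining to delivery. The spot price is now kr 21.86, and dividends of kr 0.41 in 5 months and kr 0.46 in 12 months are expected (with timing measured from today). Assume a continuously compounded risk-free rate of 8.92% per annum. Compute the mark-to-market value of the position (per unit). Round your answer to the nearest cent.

-kr 1.66

PV(remaining dividends) I = 0.41·e^(−0.0892·5/12) + 0.46·e^(−0.0892·12/12) = 0.8158
Current forward F = (S − I)·e^(rT) = (21.86 − 0.8158)·e^(0.0892·15/12) = 21.0442 × 1.117954 = 23.5264
Value (long) = (F − K)·e^(−rT) = (23.5264 − 21.67) × 0.894491 = 1.6605
Short position value = −(long value) = -kr 1.66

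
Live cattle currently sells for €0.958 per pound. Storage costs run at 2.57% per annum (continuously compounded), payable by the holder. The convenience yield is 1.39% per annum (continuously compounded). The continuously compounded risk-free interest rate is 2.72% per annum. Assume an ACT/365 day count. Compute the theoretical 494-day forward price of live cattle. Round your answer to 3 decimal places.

Net carry = r + u − y = 0.0272 + 0.0257 − 0.0139 = 0.0390
F = S·e^((r+u−y)T) = 0.958 · e^(0.0390 × 494/365) = 0.958 · e^0.052784
= 0.958 × 1.054202 = €1.010 per pound

€1.010 per pound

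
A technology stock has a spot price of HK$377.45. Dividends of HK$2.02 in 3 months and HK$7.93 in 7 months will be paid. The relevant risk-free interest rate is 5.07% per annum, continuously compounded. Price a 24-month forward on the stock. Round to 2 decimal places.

HK$407.00

PV(dividends) I = 2.02·e^(−0.0507·3/12) + 7.93·e^(−0.0507·7/12)
I = 1.9946 + 7.6989 = 9.6935
F = (S − I)·e^(rT) = (377.45 − 9.6935) · e^(0.0507·24/12)
= 367.7565 · e^0.101400 = 367.7565 × 1.106719 = HK$407.00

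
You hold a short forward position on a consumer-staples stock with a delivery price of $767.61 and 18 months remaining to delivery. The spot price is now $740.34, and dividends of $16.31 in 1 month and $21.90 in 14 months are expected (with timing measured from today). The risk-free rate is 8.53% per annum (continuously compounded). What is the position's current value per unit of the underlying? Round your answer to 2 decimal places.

PV(remaining dividends) I = 16.31·e^(−0.0853·1/12) + 21.90·e^(−0.0853·14/12) = 36.0200
Current forward F = (S − I)·e^(rT) = (740.34 − 36.0200)·e^(0.0853·18/12) = 704.3200 × 1.136496 = 800.4569
Value (long) = (F − K)·e^(−rT) = (800.4569 − 767.61) × 0.879897 = 28.9019
Short position value = −(long value) = -$28.90

-$28.90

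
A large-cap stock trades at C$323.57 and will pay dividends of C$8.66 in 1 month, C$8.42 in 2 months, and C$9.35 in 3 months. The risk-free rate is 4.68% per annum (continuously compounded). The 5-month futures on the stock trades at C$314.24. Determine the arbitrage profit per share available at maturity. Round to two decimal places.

C$11.04 per share

PV(dividends) I = 8.66·e^(−0.0468·1/12) + 8.42·e^(−0.0468·2/12) + 9.35·e^(−0.0468·3/12) = 26.2221
Fair futures F* = (S − I)·e^(rT) = (323.57 − 26.2221)·e^0.019500 = 297.3479 × 1.019691 = 303.2030
Market C$314.24 > fair 303.2030: forward overpriced → cash-and-carry (borrow at r, buy the stock and collect the dividends, short the forward).
Profit at T = |F_mkt − F*| = |314.24 − 303.2030| = C$11.04 per share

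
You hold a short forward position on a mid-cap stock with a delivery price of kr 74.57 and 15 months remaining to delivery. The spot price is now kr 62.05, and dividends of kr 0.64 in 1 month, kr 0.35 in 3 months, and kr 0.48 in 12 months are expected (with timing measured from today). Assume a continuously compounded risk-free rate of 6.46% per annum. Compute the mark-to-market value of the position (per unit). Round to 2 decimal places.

PV(remaining dividends) I = 0.64·e^(−0.0646·1/12) + 0.35·e^(−0.0646·3/12) + 0.48·e^(−0.0646·12/12) = 1.4309
Current forward F = (S − I)·e^(rT) = (62.05 − 1.4309)·e^(0.0646·15/12) = 60.6191 × 1.084100 = 65.7172
Value (long) = (F − K)·e^(−rT) = (65.7172 − 74.57) × 0.922424 = -8.1660
Short position value = −(long value) = kr 8.17

kr 8.17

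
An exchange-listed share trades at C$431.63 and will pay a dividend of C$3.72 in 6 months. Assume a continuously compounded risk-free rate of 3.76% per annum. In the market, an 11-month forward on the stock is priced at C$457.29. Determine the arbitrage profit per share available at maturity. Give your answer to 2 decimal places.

PV(dividends) I = 3.72·e^(−0.0376·6/12) = 3.6507
Fair forward F* = (S − I)·e^(rT) = (431.63 − 3.6507)·e^0.034467 = 427.9793 × 1.035068 = 442.9877
Market C$457.29 > fair 442.9877: forward overpriced → cash-and-carry (borrow at r, buy the stock and collect the dividends, short the forward).
Profit at T = |F_mkt − F*| = |457.29 − 442.9877| = C$14.30 per share

C$14.30 per share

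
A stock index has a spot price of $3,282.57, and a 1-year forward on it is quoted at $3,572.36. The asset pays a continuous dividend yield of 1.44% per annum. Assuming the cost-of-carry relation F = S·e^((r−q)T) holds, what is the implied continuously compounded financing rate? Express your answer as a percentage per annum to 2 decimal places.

9.90%

From F = S·e^((r−q)T): (r − q) = ln(F/S)/T
ln(3572.36/3282.57) = ln(1.088281) = 0.084599
(r − q) = 0.084599 / (1) = 0.084599
r = ln(F/S)/T + q = 0.084599 + 0.0144 = 0.098999
r = 9.90%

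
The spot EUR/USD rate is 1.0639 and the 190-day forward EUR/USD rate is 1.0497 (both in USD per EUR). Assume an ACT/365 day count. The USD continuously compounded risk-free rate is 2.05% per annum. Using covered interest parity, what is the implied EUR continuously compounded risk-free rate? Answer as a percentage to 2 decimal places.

F = S·e^((r_USD − r_EUR)T) ⇒ r_EUR = r_USD − ln(F/S)/T
ln(1.0497/1.0639) = -0.013437; /(190/365) = -0.025813
r_EUR = 0.0205 + 0.025813 = 0.046313
r_EUR = 4.63%

4.63%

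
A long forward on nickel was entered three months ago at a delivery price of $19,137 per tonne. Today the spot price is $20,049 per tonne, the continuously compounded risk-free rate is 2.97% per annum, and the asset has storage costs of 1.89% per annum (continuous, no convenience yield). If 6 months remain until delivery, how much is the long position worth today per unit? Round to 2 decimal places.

$1384.45 per tonne

Current fair forward for the remaining 6 months: F = S·e^((r + u)·T), (r + u) = 0.0297 + 0.0189 = 0.0486
F = 20049 · e^(0.0486 × 6/12) = 20049 × 1.02459765 = 20542.1583
Value of long forward = (F − K)·e^(−rT) = (20542.1583 − 19137) · e^(−0.0297·6/12)
= 1405.1583 × 0.98525972 = 1384.45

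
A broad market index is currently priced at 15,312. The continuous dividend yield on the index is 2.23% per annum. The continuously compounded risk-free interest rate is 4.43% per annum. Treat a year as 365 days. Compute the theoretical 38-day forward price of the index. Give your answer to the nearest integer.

F = S·e^((r − q)T) = 15312 · e^((0.0443 − 0.0223) × 38/365)
= 15312 · e^0.002290 = 15312 × 1.002293
F = 15,347

15,347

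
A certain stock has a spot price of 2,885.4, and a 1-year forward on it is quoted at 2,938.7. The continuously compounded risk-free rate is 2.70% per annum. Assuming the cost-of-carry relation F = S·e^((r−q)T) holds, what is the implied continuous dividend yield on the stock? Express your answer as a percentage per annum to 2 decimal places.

From F = S·e^((r−q)T): (r − q) = ln(F/S)/T
ln(2938.7/2885.4) = ln(1.018472) = 0.018303
(r − q) = 0.018303 / (12/12) = 0.018303
q = r − ln(F/S)/T = 0.0270 − 0.018303 = 0.008697
q = 0.87%

0.87%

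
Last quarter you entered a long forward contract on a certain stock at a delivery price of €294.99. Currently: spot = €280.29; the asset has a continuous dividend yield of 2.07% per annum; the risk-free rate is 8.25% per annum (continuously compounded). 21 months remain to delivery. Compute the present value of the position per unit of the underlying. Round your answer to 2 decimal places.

Current fair forward for the remaining 21 months: F = S·e^((r − q)·T), (r − q) = 0.0825 − 0.0207 = 0.0618
F = 280.29 · e^(0.0618 × 21/12) = 280.29 × 1.114215 = 312.3033
Value of long forward = (F − K)·e^(−rT) = (312.3033 − 294.99) · e^(−0.0825·21/12)
= 17.3133 × 0.865563 = 14.99

€14.99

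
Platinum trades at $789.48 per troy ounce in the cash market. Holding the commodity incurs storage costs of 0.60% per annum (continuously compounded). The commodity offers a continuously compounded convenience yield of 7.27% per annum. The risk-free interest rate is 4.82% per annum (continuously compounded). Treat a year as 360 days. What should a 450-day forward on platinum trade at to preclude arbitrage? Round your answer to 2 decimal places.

Net carry = r + u − y = 0.0482 + 0.0060 − 0.0727 = -0.0185
F = S·e^((r+u−y)T) = 789.48 · e^(-0.0185 × 450/360) = 789.48 · e^-0.023125
= 789.48 × 0.977140 = $771.43 per troy ounce

$771.43 per troy ounce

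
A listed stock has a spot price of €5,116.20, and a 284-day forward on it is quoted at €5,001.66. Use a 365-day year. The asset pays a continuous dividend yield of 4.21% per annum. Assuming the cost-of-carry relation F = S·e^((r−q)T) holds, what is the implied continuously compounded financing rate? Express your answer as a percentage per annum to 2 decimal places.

From F = S·e^((r−q)T): (r − q) = ln(F/S)/T
ln(5001.66/5116.20) = ln(0.977612) = -0.022642
(r − q) = -0.022642 / (284/365) = -0.029100
r = ln(F/S)/T + q = -0.029100 + 0.0421 = 0.013000
r = 1.30%

1.30%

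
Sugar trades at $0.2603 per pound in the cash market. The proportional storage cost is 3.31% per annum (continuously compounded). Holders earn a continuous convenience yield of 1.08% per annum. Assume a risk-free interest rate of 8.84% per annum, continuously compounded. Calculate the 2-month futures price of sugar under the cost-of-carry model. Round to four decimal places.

Net carry = r + u − y = 0.0884 + 0.0331 − 0.0108 = 0.1107
F = S·e^((r+u−y)T) = 0.2603 · e^(0.1107 × 2/12) = 0.2603 · e^0.018450
= 0.2603 × 1.018621 = $0.2651 per pound

$0.2651 per pound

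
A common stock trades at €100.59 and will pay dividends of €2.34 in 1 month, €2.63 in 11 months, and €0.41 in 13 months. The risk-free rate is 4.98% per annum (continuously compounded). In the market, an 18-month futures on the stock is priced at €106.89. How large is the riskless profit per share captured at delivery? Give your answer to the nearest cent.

€4.14 per share

PV(dividends) I = 2.34·e^(−0.0498·1/12) + 2.63·e^(−0.0498·11/12) + 0.41·e^(−0.0498·13/12) = 5.2314
Fair futures F* = (S − I)·e^(rT) = (100.59 − 5.2314)·e^0.074700 = 95.3586 × 1.077561 = 102.7547
Market €106.89 > fair 102.7547: forward overpriced → cash-and-carry (borrow at r, buy the stock and collect the dividends, short the forward).
Profit at T = |F_mkt − F*| = |106.89 − 102.7547| = €4.14 per share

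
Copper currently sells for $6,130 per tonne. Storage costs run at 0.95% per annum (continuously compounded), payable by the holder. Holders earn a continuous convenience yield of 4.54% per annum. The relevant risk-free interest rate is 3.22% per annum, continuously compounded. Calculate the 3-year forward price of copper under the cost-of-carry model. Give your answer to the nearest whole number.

Net carry = r + u − y = 0.0322 + 0.0095 − 0.0454 = -0.0037
F = S·e^((r+u−y)T) = 6130 · e^(-0.0037 × 3) = 6130 · e^-0.011100
= 6130 × 0.988961 = $6,062 per tonne

$6,062 per tonne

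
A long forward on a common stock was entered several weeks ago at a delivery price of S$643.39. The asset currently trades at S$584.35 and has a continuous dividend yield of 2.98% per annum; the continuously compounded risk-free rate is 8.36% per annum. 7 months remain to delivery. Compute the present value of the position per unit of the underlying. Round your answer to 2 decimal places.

-S$38.49

Current fair forward for the remaining 7 months: F = S·e^((r − q)·T), (r − q) = 0.0836 − 0.0298 = 0.0538
F = 584.35 · e^(0.0538 × 7/12) = 584.35 × 1.031881 = 602.9797
Value of long forward = (F − K)·e^(−rT) = (602.9797 − 643.39) · e^(−0.0836·7/12)
= -40.4103 × 0.952403 = -38.49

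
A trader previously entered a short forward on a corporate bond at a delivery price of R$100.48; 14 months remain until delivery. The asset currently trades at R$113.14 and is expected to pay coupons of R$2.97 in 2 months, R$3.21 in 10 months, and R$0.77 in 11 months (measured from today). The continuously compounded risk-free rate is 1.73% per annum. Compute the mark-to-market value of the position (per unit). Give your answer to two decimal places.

PV(remaining coupons) I = 2.97·e^(−0.0173·2/12) + 3.21·e^(−0.0173·10/12) + 0.77·e^(−0.0173·11/12) = 6.8834
Current forward F = (S − I)·e^(rT) = (113.14 − 6.8834)·e^(0.0173·14/12) = 106.2566 × 1.020388 = 108.4230
Value (long) = (F − K)·e^(−rT) = (108.4230 − 100.48) × 0.980019 = 7.7843
Short position value = −(long value) = -R$7.78

-R$7.78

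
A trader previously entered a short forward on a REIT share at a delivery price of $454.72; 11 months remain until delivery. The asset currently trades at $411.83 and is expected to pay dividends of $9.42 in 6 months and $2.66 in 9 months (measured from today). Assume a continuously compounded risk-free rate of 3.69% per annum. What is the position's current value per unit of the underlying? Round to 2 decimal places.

$39.60

PV(remaining dividends) I = 9.42·e^(−0.0369·6/12) + 2.66·e^(−0.0369·9/12) = 11.8352
Current forward F = (S − I)·e^(rT) = (411.83 − 11.8352)·e^(0.0369·11/12) = 399.9948 × 1.034404 = 413.7562
Value (long) = (F − K)·e^(−rT) = (413.7562 − 454.72) × 0.966741 = -39.6014
Short position value = −(long value) = $39.60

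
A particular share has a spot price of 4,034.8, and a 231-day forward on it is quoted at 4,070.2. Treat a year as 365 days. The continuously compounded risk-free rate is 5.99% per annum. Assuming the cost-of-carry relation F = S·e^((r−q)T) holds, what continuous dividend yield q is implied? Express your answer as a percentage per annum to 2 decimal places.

4.61%

From F = S·e^((r−q)T): (r − q) = ln(F/S)/T
ln(4070.2/4034.8) = ln(1.008774) = 0.008736
(r − q) = 0.008736 / (231/365) = 0.013804
q = r − ln(F/S)/T = 0.0599 − 0.013804 = 0.046096
q = 4.61%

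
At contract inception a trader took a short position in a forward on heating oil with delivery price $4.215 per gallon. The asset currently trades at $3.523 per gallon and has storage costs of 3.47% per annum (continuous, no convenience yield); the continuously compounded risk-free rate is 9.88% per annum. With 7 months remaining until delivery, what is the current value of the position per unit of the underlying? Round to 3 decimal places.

$0.384 per gallon

Current fair forward for the remaining 7 months: F = S·e^((r + u)·T), (r + u) = 0.0988 + 0.0347 = 0.1335
F = 3.523 · e^(0.1335 × 7/12) = 3.523 × 1.080988 = 3.8083
Value of long forward = (F − K)·e^(−rT) = (3.8083 − 4.215) · e^(−0.0988·7/12)
= -0.4067 × 0.943996 = -0.384
Short position value = −(long value) = $0.384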